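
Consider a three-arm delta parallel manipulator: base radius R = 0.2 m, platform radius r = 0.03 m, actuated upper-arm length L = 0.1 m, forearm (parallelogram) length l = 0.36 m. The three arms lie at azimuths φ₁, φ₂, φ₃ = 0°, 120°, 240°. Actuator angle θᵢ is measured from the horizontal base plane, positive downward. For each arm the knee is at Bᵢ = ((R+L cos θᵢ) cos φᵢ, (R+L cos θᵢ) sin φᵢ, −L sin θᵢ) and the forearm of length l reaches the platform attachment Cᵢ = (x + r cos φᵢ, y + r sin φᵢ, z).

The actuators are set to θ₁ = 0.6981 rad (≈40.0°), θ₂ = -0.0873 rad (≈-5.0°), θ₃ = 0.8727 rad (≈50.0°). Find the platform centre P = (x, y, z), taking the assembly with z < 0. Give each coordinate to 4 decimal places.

(-0.0233, 0.0699, -0.2920)

arm 1 at φ=0.0°: e+L cos θ1 = 0.2466;  S1 = (0.2466, 0.0000, -0.0643)
S2 = (0.2696·cos120.0°, 0.2696·sin120.0°, 0.0087) = (-0.1348, 0.2335, 0.0087)
φ3=240.0°: virtual centre (-0.1171, -0.2029, -0.0766), radius l
|S₂|²−|S₁|² = 0.0078;  |S₃|²−|S₁|² = -0.0042
plane₁₂: -0.7628x+0.4670y+0.1460z = 0.0078
det = 0.6493;  x = -0.0019+0.0735z,  y = 0.0137+-0.1926z
into |P−S₁|² = l²: 1.0425z² + 0.0868z + -0.0635 = 0;  Δ = 0.2725;  z = -0.2920 or 0.2088 → z<0 root = -0.2920
x = -0.0233, y = 0.0699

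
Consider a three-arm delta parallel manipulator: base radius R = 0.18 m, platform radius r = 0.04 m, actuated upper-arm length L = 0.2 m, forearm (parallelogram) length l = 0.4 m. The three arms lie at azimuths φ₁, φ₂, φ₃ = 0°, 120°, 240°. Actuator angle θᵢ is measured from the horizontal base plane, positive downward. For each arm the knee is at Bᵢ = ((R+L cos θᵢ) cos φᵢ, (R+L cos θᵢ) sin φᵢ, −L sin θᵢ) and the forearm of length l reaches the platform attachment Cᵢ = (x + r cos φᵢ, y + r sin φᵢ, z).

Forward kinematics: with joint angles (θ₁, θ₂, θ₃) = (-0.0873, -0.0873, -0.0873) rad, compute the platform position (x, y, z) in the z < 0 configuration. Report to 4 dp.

(0.0000, 0.0000, -0.1945)

S1 = (0.3392·cos0.0°, 0.3392·sin0.0°, 0.0174) = (0.3392, 0.0000, 0.0174)
φ2=120.0°: virtual centre (-0.1696, 0.2938, 0.0174), radius l
arm 3 at φ=240.0°: ρ3 = 0.3392;  S3 = (-0.1696, -0.2938, 0.0174)
eliminate P² terms by subtracting sphere 1 from 2 and 3
linear system: -1.0177x+0.5876y = 0.0000−0.0000z; -1.0177x+-0.5876y = 0.0000−0.0000z
Cramer: x(z) = 0.0000+0.0000z;  y(z) = 0.0000+0.0000z
quadratic in z: (1.0000)z²+(-0.0349)z+(-0.0446)=0, √Δ=0.4239 → z ∈ {-0.1945, 0.2294}; z = -0.1945 (taking z<0)
x = 0.0000, y = 0.0000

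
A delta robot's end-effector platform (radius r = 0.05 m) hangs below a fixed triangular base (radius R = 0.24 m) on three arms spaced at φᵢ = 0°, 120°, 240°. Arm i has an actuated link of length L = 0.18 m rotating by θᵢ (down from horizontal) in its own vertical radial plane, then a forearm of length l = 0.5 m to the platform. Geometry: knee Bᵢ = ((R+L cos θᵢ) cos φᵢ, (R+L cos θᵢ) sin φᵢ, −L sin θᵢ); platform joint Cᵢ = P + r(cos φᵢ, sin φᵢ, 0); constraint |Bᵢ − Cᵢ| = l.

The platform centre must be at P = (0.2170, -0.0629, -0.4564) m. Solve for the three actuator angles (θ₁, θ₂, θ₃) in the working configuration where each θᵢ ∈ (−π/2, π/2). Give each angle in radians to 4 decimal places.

θ₁ = -0.0871, θ₂ = 1.3965, θ₃ = 1.0473

arm 1 (φ=0.0°): x'=0.2170, y'=-0.0629
  A=-0.0270, B=-0.4564, C=(l²−L²−A²−y'²−z²)/(2L)=0.0128
  √(A²+B²)=0.4572;  θ1 = -1.6299+1.5428 ≈ -0.0871
arm 2 (φ=120.0°): x'=-0.1630, y'=-0.1565
  e−x'=0.3530;  (l²−L²−(e−x')²−y'²−z²)/2L = -0.3883
  γ=atan2(-0.4564,0.3530)=-0.9125;  ψ=arccos(-0.6729)=2.3090;  θ2=γ+ψ≈1.3965
φ3=240.0° → target in arm frame (-0.0540, 0.2194)
  A=0.2440, B=-0.4564, C=(l²−L²−A²−y'²−z²)/(2L)=-0.2733
  γ=atan2(-0.4564,0.2440)=-1.0798;  ψ=arccos(-0.5280)=2.1271;  θ3=γ+ψ≈1.0473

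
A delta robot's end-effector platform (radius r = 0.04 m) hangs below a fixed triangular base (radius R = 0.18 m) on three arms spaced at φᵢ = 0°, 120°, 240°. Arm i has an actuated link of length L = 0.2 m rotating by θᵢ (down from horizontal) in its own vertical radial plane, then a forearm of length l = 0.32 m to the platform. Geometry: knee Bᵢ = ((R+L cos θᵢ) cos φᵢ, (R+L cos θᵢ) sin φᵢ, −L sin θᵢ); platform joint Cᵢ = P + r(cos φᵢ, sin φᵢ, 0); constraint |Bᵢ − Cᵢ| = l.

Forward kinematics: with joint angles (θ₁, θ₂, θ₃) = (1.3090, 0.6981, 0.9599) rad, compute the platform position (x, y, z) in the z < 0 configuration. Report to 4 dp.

arm 1 at φ=0.0°: e+L cos θ1 = 0.1918;  S1 = (0.1918, 0.0000, -0.1932)
S2 = (0.2932·cos120.0°, 0.2932·sin120.0°, -0.1286) = (-0.1466, 0.2539, -0.1286)
φ3=240.0°: virtual centre (-0.1274, -0.2206, -0.1638), radius l
|S₂|²−|S₁|² = 0.0284;  |S₃|²−|S₁|² = 0.0176
plane₁₂: -0.6767x+0.5079y+0.1293z = 0.0284
det = 0.6227;  x = -0.0345+0.1395z,  y = 0.0100+-0.0687z
quadratic in z: (1.0242)z²+(0.3219)z+(-0.0138)=0, √Δ=0.4001 → z ∈ {-0.3525, 0.0382}; z = -0.3525 (taking z<0)
x = -0.0837, y = 0.0342

(-0.0837, 0.0342, -0.3525)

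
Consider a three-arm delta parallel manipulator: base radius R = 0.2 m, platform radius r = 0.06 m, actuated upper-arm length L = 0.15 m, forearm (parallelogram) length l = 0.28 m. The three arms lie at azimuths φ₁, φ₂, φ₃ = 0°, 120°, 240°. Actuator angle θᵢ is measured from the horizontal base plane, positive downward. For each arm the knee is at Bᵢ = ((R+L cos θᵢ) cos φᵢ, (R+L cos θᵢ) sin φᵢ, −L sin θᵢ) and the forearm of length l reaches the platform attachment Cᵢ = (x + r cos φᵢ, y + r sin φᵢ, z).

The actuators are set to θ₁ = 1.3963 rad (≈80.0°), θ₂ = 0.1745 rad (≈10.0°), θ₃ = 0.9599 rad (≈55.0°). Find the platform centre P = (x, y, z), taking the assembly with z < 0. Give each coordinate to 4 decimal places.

φ1=0.0°: virtual centre (0.1660, 0.0000, -0.1477), radius l
φ2=120.0°: virtual centre (-0.1439, 0.2492, -0.0260), radius l
arm 3 at φ=240.0°: (R−r)+L cos θ3 = 0.2260;  centre 3 = (-0.1130, -0.1958, -0.1229)
|centre ₂|²−|centre ₁|² = 0.0341;  |centre ₃|²−|centre ₁|² = 0.0168
[-0.6198 0.4983 0.2434]·P = 0.0341;  [-0.5581 -0.3915 0.0497]·P = 0.0168
det = 0.5208;  x = -0.0417+0.2305z,  y = 0.0165+-0.2016z
sphere 1 gives Az²+Bz+C=0 with A=1.0938, B=0.1930, C=-0.0132;  B²−4AC=0.0948;  roots -0.2290, 0.0525;  negative root z = -0.2290
x = -0.0945, y = 0.0627

(-0.0945, 0.0627, -0.2290)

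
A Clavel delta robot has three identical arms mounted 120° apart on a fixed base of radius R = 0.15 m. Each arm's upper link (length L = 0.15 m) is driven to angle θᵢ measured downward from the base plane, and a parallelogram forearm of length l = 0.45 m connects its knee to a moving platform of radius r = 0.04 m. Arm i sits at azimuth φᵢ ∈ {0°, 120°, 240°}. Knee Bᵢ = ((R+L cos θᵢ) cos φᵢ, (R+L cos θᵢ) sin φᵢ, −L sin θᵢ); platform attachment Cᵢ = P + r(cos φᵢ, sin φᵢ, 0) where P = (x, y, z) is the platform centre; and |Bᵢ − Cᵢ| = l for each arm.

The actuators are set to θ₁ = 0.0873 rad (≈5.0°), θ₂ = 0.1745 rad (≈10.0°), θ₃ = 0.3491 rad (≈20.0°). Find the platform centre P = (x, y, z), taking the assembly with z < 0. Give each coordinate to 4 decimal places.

(0.0280, 0.0247, -0.3982)

arm 1 at φ=0.0°: (R−r)+L cos θ1 = 0.2594;  O1 = (0.2594, 0.0000, -0.0131)
O2 = (0.2577·cos120.0°, 0.2577·sin120.0°, -0.0260) = (-0.1289, 0.2232, -0.0260)
φ3=240.0°: virtual centre (-0.1255, -0.2173, -0.0513), radius l
|O₂|²−|O₁|² = -0.0004;  |O₃|²−|O₁|² = -0.0019
plane₁₂: -0.7766x+0.4464y+-0.0259z = -0.0004
Cramer: x(z) = 0.0015-0.0666z;  y(z) = 0.0017-0.0579z
quadratic in z: (1.0078)z²+(0.0603)z+(-0.1358)=0, √Δ=0.7423 → z ∈ {-0.3982, 0.3383}; z = -0.3982 (taking z<0)
x = 0.0280, y = 0.0247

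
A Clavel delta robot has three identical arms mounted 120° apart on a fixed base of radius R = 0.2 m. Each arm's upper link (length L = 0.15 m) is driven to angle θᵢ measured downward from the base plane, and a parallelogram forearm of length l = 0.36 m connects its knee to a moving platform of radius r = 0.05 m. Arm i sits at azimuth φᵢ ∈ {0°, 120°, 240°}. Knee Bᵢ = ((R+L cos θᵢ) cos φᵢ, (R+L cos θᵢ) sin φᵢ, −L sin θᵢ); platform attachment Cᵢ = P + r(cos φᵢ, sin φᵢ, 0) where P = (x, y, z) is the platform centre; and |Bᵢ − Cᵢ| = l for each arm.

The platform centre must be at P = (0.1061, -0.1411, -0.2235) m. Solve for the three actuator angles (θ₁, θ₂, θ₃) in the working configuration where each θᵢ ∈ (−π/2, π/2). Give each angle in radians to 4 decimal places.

θ₁ = -0.3491, θ₂ = 1.3963, θ₃ = 0.0005

arm 1 (φ=0.0°): x'=0.1061, y'=-0.1411
  A cos θ + B sin θ = C:  0.0439·cos θ + -0.2235·sin θ = 0.1177
  γ=atan2(-0.2235,0.0439)=-1.3768;  ψ=arccos(0.5168)=1.0277;  θ1=γ+ψ≈-0.3491
rotate P by −φ2: (-0.1752, -0.0213, -0.2235)
  A=0.3252, B=-0.2235, C=(l²−L²−A²−y'²−z²)/(2L)=-0.1636
  √(A²+B²)=0.3946;  θ2 = -0.6021+1.9984 ≈ 1.3963
φ3=240.0° → target in arm frame (0.0691, 0.1624)
  A cos θ + B sin θ = C:  0.0809·cos θ + -0.2235·sin θ = 0.0808
  θ3 = atan2(B,A) + arccos(C/0.2377) = 0.0005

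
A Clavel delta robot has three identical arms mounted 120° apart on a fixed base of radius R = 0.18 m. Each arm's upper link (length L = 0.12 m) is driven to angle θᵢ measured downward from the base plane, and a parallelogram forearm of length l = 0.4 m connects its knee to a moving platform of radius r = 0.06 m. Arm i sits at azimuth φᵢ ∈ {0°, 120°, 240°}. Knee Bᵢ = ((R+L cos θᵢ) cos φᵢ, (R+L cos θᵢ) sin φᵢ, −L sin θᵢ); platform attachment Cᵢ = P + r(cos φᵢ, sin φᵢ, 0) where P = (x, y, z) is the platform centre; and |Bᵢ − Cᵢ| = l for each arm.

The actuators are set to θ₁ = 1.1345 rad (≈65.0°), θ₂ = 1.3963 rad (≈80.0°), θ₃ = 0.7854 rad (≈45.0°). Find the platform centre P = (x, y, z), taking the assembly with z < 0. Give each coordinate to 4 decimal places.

φ1=0.0°: virtual centre (0.1707, 0.0000, -0.1088), radius l
φ2=120.0°: virtual centre (-0.0704, 0.1220, -0.1182), radius l
O3 = (0.2049·cos240.0°, 0.2049·sin240.0°, -0.0849) = (-0.1024, -0.1774, -0.0849)
eliminate P² terms by subtracting sphere 1 from 2 and 3
linear system: -0.4823x+0.2439y = -0.0072−-0.0188z; -0.5463x+-0.3548y = 0.0082−0.0478z
det = 0.3044;  x = 0.0018+0.0164z,  y = -0.0259+0.1096z
into |P−O₁|² = l²: 1.0123z² + 0.2063z + -0.1190 = 0;  Δ = 0.5243;  z = -0.4596 or 0.2557 → z<0 root = -0.4596
x = -0.0057, y = -0.0762

(-0.0057, -0.0762, -0.4596)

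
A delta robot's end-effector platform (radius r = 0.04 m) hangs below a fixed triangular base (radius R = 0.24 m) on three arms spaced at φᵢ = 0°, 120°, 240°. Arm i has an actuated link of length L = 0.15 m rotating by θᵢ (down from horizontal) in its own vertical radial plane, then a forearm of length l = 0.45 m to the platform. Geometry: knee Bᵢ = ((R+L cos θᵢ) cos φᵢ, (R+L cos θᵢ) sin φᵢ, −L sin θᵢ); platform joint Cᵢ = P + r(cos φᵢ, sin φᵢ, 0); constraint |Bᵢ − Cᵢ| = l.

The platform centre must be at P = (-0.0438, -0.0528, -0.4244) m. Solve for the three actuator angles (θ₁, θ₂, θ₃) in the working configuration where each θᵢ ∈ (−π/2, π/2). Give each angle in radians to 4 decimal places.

θ₁ = 0.9599, θ₂ = 0.8725, θ₃ = 0.4360

φ1=0.0° → target in arm frame (-0.0438, -0.0528)
  e−x'=0.2438;  (l²−L²−(e−x')²−y'²−z²)/2L = -0.2078
  √(A²+B²)=0.4894;  θ1 = -1.0494+2.0093 ≈ 0.9599
arm 2 (φ=120.0°): x'=-0.0238, y'=0.0643
  e−x'=0.2238;  (l²−L²−(e−x')²−y'²−z²)/2L = -0.1812
  √(A²+B²)=0.4798;  θ2 = -1.0855+1.9580 ≈ 0.8725
arm 3 (φ=240.0°): x'=0.0676, y'=-0.0115
  A=0.1324, B=-0.4244, C=(l²−L²−A²−y'²−z²)/(2L)=-0.0592
  θ3 = atan2(B,A) + arccos(C/0.4446) = 0.4360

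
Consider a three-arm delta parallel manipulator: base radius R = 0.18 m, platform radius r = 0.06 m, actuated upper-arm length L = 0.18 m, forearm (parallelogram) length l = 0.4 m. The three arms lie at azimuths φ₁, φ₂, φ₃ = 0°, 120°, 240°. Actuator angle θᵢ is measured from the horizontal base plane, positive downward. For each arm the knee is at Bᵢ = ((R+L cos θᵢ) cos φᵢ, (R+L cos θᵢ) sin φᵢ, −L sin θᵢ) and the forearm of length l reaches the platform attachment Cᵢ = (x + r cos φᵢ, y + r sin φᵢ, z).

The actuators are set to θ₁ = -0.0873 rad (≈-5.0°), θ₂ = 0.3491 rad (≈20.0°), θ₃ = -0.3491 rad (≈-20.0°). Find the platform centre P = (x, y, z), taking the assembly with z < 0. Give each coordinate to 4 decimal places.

arm 1 at φ=0.0°: (R−r)+L cos θ1 = 0.2993;  centre 1 = (0.2993, 0.0000, 0.0157)
centre 2 = (0.2891·cos120.0°, 0.2891·sin120.0°, -0.0616) = (-0.1446, 0.2504, -0.0616)
centre 3 = (0.2891·cos240.0°, 0.2891·sin240.0°, 0.0616) = (-0.1446, -0.2504, 0.0616)
|centre ₂|²−|centre ₁|² = -0.0024;  |centre ₃|²−|centre ₁|² = -0.0024
linear system: -0.8878x+0.5008y = -0.0024−-0.1545z; -0.8878x+-0.5008y = -0.0024−0.0918z
Cramer: x(z) = 0.0027-0.0354z;  y(z) = 0.0000+0.2459z
sphere 1 gives Az²+Bz+C=0 with A=1.0617, B=-0.0104, C=-0.0718;  B²−4AC=0.3050;  roots -0.2552, 0.2650;  negative root z = -0.2552
x = 0.0118, y = -0.0627

(0.0118, -0.0627, -0.2552)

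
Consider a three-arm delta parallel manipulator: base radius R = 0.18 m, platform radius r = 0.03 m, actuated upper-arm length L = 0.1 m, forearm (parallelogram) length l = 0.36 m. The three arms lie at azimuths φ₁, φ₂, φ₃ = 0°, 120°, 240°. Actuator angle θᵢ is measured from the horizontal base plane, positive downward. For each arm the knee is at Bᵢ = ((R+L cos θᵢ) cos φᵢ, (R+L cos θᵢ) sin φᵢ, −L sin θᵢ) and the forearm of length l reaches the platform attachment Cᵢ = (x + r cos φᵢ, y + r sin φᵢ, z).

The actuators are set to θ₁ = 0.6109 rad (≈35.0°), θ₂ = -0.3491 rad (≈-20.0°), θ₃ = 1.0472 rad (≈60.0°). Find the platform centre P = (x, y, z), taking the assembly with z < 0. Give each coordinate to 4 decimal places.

(-0.0164, 0.1087, -0.2943)

φ1=0.0°: virtual centre (0.2319, 0.0000, -0.0574), radius l
S2 = (0.2440·cos120.0°, 0.2440·sin120.0°, 0.0342) = (-0.1220, 0.2113, 0.0342)
S3 = (0.2000·cos240.0°, 0.2000·sin240.0°, -0.0866) = (-0.1000, -0.1732, -0.0866)
|S₂|²−|S₁|² = 0.0036;  |S₃|²−|S₁|² = -0.0096
[-0.7078 0.4226 0.1831]·P = 0.0036;  [-0.6638 -0.3464 -0.0585]·P = -0.0096
Cramer: x(z) = 0.0053+0.0737z;  y(z) = 0.0175-0.3100z
sphere 1 gives Az²+Bz+C=0 with A=1.1015, B=0.0705, C=-0.0747;  B²−4AC=0.3339;  roots -0.2943, 0.2303;  negative root z = -0.2943
x = -0.0164, y = 0.1087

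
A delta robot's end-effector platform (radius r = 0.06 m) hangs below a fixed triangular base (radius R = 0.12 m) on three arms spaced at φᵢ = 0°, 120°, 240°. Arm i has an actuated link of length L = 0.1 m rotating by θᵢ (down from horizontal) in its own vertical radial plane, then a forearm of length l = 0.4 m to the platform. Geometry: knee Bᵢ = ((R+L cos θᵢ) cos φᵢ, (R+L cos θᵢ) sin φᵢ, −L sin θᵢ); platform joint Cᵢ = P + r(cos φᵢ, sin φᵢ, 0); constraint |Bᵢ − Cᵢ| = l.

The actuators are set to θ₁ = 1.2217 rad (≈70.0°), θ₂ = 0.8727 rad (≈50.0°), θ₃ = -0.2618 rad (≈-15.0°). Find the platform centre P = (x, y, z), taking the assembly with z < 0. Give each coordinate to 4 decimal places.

arm 1 at φ=0.0°: ρ1 = 0.0942;  centre 1 = (0.0942, 0.0000, -0.0940)
centre 2 = (0.1243·cos120.0°, 0.1243·sin120.0°, -0.0766) = (-0.0621, 0.1076, -0.0766)
φ3=240.0°: virtual centre (-0.0783, -0.1356, 0.0259), radius l
subtract pairs → two planes through P
[-0.3127 0.2153 0.0347]·P = 0.0036;  [-0.3450 -0.2712 0.2397]·P = 0.0075
det = 0.1591;  x = -0.0163+0.3836z,  y = -0.0069+0.3959z
quadratic in z: (1.3038)z²+(0.0977)z+(-0.1389)=0, √Δ=0.8568 → z ∈ {-0.3660, 0.2911}; z = -0.3660 (taking z<0)
x = -0.1567, y = -0.1518

(-0.1567, -0.1518, -0.3660)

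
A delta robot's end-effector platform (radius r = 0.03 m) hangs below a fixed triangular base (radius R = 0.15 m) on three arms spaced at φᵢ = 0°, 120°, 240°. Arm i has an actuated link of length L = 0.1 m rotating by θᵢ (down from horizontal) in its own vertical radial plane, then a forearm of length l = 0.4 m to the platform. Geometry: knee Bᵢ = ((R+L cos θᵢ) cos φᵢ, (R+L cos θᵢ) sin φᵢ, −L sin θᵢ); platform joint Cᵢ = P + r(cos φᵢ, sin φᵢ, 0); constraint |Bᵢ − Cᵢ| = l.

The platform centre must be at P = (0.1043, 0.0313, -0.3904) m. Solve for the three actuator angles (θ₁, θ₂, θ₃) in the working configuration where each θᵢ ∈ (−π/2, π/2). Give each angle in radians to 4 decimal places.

rotate P by −φ1: (0.1043, 0.0313, -0.3904)
  A cos θ + B sin θ = C:  0.0157·cos θ + -0.3904·sin θ = -0.0182
  γ=atan2(-0.3904,0.0157)=-1.5306;  ψ=arccos(-0.0466)=1.6174;  θ1=γ+ψ≈0.0868
rotate P by −φ2: (-0.0250, -0.1060, -0.3904)
  A cos θ + B sin θ = C:  0.1450·cos θ + -0.3904·sin θ = -0.1734
  √(A²+B²)=0.4165;  θ2 = -1.2151+2.0002 ≈ 0.7852
rotate P by −φ3: (-0.0793, 0.0747, -0.3904)
  A cos θ + B sin θ = C:  0.1993·cos θ + -0.3904·sin θ = -0.2385
  θ3 = atan2(B,A) + arccos(C/0.4383) = 1.0472

θ₁ = 0.0868, θ₂ = 0.7852, θ₃ = 1.0472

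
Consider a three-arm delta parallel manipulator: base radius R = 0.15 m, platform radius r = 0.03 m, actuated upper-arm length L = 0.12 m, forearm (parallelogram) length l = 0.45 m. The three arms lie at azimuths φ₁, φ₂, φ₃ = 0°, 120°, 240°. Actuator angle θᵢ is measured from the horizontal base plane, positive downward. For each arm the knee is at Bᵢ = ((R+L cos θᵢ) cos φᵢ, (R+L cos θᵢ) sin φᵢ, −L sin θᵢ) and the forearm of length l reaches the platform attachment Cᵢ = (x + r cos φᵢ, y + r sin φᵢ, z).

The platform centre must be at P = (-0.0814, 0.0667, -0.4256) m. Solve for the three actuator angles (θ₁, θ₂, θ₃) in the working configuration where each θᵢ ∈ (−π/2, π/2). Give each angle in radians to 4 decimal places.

θ₁ = 0.7854, θ₂ = 0.0005, θ₃ = 0.5238

rotate P by −φ1: (-0.0814, 0.0667, -0.4256)
  A=0.2014, B=-0.4256, C=(l²−L²−A²−y'²−z²)/(2L)=-0.1585
  γ=atan2(-0.4256,0.2014)=-1.1288;  ψ=arccos(-0.3367)=1.9142;  θ1=γ+ψ≈0.7854
rotate P by −φ2: (0.0985, 0.0371, -0.4256)
  A cos θ + B sin θ = C:  0.0215·cos θ + -0.4256·sin θ = 0.0213
  γ=atan2(-0.4256,0.0215)=-1.5202;  ψ=arccos(0.0501)=1.5207;  θ2=γ+ψ≈0.0005
rotate P by −φ3: (-0.0171, -0.1038, -0.4256)
  e−x'=0.1371;  (l²−L²−(e−x')²−y'²−z²)/2L = -0.0942
  θ3 = atan2(B,A) + arccos(C/0.4471) = 0.5238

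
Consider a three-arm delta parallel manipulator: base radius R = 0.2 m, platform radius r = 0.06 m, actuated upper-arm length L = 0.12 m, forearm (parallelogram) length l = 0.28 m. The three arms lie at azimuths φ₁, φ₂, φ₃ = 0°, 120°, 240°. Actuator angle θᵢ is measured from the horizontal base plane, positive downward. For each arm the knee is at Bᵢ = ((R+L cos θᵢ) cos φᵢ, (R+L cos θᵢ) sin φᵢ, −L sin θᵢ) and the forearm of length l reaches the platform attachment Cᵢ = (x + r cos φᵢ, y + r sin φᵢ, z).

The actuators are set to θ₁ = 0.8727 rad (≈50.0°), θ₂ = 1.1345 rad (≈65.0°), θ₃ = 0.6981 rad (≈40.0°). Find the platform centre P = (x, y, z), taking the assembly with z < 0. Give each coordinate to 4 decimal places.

(0.0056, -0.0395, -0.2710)

φ1=0.0°: virtual centre (0.2171, 0.0000, -0.0919), radius l
centre 2 = (0.1907·cos120.0°, 0.1907·sin120.0°, -0.1088) = (-0.0954, 0.1652, -0.1088)
arm 3 at φ=240.0°: ρ3 = 0.2319;  centre 3 = (-0.1160, -0.2009, -0.0771)
|centre ₂|²−|centre ₁|² = -0.0074;  |centre ₃|²−|centre ₁|² = 0.0041
plane₁₂: -0.6250x+0.3303y+-0.0337z = -0.0074
det = 0.4711;  x = 0.0034+-0.0080z,  y = -0.0160+0.0869z
quadratic in z: (1.0076)z²+(0.1845)z+(-0.0240)=0, √Δ=0.3617 → z ∈ {-0.2710, 0.0879}; z = -0.2710 (taking z<0)
x = 0.0056, y = -0.0395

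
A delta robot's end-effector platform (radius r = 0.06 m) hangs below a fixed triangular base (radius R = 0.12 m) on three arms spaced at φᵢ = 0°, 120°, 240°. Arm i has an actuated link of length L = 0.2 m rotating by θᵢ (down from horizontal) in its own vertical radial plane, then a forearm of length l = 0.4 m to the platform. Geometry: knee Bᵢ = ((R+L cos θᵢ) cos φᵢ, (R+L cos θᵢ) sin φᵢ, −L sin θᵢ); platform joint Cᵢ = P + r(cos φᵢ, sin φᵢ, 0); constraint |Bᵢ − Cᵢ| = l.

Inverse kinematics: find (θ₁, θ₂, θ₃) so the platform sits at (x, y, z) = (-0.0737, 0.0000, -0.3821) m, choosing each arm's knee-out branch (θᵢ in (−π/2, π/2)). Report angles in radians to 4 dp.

θ₁ = 0.6110, θ₂ = 0.2618, θ₃ = 0.2618

arm 1 (φ=0.0°): x'=-0.0737, y'=0.0000
  e−x'=0.1337;  (l²−L²−(e−x')²−y'²−z²)/2L = -0.1097
  γ=atan2(-0.3821,0.1337)=-1.2342;  ψ=arccos(-0.2710)=1.8452;  θ1=γ+ψ≈0.6110
φ2=120.0° → target in arm frame (0.0368, 0.0638)
  A cos θ + B sin θ = C:  0.0232·cos θ + -0.3821·sin θ = -0.0765
  θ2 = atan2(B,A) + arccos(C/0.3828) = 0.2618
φ3=240.0° → target in arm frame (0.0369, -0.0638)
  e−x'=0.0231;  (l²−L²−(e−x')²−y'²−z²)/2L = -0.0765
  √(A²+B²)=0.3828;  θ3 = -1.5103+1.7721 ≈ 0.2618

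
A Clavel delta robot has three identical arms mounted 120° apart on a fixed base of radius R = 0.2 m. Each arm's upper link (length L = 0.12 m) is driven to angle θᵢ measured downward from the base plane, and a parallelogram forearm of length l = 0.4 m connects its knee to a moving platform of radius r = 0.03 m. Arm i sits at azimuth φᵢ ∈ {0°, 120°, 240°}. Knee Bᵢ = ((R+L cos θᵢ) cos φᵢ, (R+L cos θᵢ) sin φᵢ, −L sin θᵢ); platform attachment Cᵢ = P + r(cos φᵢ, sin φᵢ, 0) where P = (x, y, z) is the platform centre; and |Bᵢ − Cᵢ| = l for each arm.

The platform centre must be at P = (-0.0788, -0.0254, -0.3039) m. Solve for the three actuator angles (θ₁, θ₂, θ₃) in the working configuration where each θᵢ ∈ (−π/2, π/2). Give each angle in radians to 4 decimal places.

φ1=0.0° → target in arm frame (-0.0788, -0.0254)
  A cos θ + B sin θ = C:  0.2488·cos θ + -0.3039·sin θ = -0.0388
  √(A²+B²)=0.3928;  θ1 = -0.8848+1.6696 ≈ 0.7849
rotate P by −φ2: (0.0174, 0.0809, -0.3039)
  A cos θ + B sin θ = C:  0.1526·cos θ + -0.3039·sin θ = 0.0975
  γ=atan2(-0.3039,0.1526)=-1.1054;  ψ=arccos(0.2868)=1.2799;  θ2=γ+ψ≈0.1745
φ3=240.0° → target in arm frame (0.0614, -0.0555)
  A=0.1086, B=-0.3039, C=(l²−L²−A²−y'²−z²)/(2L)=0.1599
  θ3 = atan2(B,A) + arccos(C/0.3227) = -0.1750

θ₁ = 0.7849, θ₂ = 0.1745, θ₃ = -0.1750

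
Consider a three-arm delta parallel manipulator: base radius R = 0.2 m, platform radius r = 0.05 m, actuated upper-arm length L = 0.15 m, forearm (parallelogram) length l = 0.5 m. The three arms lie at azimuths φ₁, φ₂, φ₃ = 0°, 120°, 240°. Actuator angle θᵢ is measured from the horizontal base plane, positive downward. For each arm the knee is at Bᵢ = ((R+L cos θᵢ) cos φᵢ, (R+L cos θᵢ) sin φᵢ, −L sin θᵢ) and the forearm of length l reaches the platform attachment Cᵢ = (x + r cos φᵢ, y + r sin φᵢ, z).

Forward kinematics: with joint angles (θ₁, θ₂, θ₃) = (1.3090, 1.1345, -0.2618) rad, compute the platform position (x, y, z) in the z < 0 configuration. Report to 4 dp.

φ1=0.0°: virtual centre (0.1888, 0.0000, -0.1449), radius l
centre 2 = (0.2134·cos120.0°, 0.2134·sin120.0°, -0.1359) = (-0.1067, 0.1848, -0.1359)
centre 3 = (0.2949·cos240.0°, 0.2949·sin240.0°, 0.0388) = (-0.1474, -0.2554, 0.0388)
subtract pairs → two planes through P
plane₁₂: -0.5910x+0.3696y+0.0179z = 0.0074
Cramer: x(z) = -0.0282+0.2633z;  y(z) = -0.0252+0.3727z
quadratic in z: (1.2082)z²+(0.1567)z+(-0.1813)=0, √Δ=0.9490 → z ∈ {-0.4576, 0.3279}; z = -0.4576 (taking z<0)
x = -0.1487, y = -0.1957

(-0.1487, -0.1957, -0.4576)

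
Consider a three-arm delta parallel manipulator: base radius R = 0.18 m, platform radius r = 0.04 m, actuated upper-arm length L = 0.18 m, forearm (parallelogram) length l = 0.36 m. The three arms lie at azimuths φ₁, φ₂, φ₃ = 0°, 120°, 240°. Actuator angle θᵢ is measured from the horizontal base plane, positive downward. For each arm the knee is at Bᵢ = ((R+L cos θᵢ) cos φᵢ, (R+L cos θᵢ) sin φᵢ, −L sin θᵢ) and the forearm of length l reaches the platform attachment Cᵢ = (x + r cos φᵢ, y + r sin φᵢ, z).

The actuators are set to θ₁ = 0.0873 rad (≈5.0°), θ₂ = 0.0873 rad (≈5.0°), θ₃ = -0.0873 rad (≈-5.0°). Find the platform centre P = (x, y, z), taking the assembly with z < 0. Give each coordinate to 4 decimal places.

(-0.0056, -0.0097, -0.1704)

O1 = (0.3193·cos0.0°, 0.3193·sin0.0°, -0.0157) = (0.3193, 0.0000, -0.0157)
arm 2 at φ=120.0°: (R−r)+L cos θ2 = 0.3193;  O2 = (-0.1597, 0.2765, -0.0157)
O3 = (0.3193·cos240.0°, 0.3193·sin240.0°, 0.0157) = (-0.1597, -0.2765, 0.0157)
subtract pairs → two planes through P
linear system: -0.9579x+0.5531y = 0.0000−0.0000z; -0.9579x+-0.5531y = 0.0000−0.0628z
Cramer: x(z) = 0.0000+0.0328z;  y(z) = 0.0000+0.0568z
sphere 1 gives Az²+Bz+C=0 with A=1.0043, B=0.0105, C=-0.0274;  B²−4AC=0.1101;  roots -0.1704, 0.1600;  negative root z = -0.1704
x = -0.0056, y = -0.0097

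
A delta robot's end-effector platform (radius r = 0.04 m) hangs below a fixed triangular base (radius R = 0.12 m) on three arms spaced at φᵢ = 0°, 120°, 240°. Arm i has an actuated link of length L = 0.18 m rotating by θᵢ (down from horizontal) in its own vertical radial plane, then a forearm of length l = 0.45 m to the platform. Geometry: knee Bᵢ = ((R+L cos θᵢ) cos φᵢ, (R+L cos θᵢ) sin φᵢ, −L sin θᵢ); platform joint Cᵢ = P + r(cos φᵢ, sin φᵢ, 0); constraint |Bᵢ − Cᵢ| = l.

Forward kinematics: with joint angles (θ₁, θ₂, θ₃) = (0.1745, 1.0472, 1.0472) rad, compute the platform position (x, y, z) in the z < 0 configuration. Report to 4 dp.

centre 1 = (0.2573·cos0.0°, 0.2573·sin0.0°, -0.0313) = (0.2573, 0.0000, -0.0313)
arm 2 at φ=120.0°: (R−r)+L cos θ2 = 0.1700;  centre 2 = (-0.0850, 0.1472, -0.1559)
centre 3 = (0.1700·cos240.0°, 0.1700·sin240.0°, -0.1559) = (-0.0850, -0.1472, -0.1559)
eliminate P² terms by subtracting sphere 1 from 2 and 3
plane₁₂: -0.6845x+0.2944y+-0.2493z = -0.0140
Cramer: x(z) = 0.0204-0.3641z;  y(z) = 0.0000+0.0000z
quadratic in z: (1.1326)z²+(0.2350)z+(-0.1454)=0, √Δ=0.8450 → z ∈ {-0.4768, 0.2693}; z = -0.4768 (taking z<0)
x = 0.1940, y = 0.0000

(0.1940, 0.0000, -0.4768)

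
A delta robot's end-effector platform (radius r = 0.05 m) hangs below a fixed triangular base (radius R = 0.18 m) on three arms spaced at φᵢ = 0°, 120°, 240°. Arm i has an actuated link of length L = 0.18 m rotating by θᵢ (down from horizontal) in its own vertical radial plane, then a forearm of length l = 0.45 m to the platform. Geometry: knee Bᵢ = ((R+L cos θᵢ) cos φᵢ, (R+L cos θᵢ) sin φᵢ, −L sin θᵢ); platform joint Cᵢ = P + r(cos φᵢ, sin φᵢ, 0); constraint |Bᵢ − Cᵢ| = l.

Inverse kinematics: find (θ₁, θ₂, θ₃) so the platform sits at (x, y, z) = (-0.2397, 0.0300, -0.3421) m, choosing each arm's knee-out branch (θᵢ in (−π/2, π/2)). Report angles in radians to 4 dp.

θ₁ = 1.3090, θ₂ = -0.1742, θ₃ = 0.0873

rotate P by −φ1: (-0.2397, 0.0300, -0.3421)
  A=0.3697, B=-0.3421, C=(l²−L²−A²−y'²−z²)/(2L)=-0.2348
  γ=atan2(-0.3421,0.3697)=-0.7466;  ψ=arccos(-0.4661)=2.0556;  θ1=γ+ψ≈1.3090
rotate P by −φ2: (0.1458, 0.1926, -0.3421)
  A cos θ + B sin θ = C:  -0.0158·cos θ + -0.3421·sin θ = 0.0437
  √(A²+B²)=0.3425;  θ2 = -1.6170+1.4429 ≈ -0.1742
φ3=240.0° → target in arm frame (0.0939, -0.2226)
  e−x'=0.0361;  (l²−L²−(e−x')²−y'²−z²)/2L = 0.0062
  √(A²+B²)=0.3440;  θ3 = -1.4656+1.5529 ≈ 0.0873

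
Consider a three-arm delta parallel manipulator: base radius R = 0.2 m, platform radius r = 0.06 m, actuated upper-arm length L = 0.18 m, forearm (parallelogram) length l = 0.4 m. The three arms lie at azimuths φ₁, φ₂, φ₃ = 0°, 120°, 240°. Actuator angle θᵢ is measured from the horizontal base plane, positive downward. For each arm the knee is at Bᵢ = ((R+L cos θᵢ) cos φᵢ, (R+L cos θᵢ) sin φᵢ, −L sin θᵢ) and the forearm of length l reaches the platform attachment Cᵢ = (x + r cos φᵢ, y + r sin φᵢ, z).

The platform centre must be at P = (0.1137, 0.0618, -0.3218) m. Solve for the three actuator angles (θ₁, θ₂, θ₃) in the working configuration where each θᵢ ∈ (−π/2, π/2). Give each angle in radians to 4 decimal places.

φ1=0.0° → target in arm frame (0.1137, 0.0618)
  A cos θ + B sin θ = C:  0.0263·cos θ + -0.3218·sin θ = 0.0543
  γ=atan2(-0.3218,0.0263)=-1.4892;  ψ=arccos(0.1681)=1.4019;  θ1=γ+ψ≈-0.0873
φ2=120.0° → target in arm frame (-0.0033, -0.1294)
  A cos θ + B sin θ = C:  0.1433·cos θ + -0.3218·sin θ = -0.0368
  γ=atan2(-0.3218,0.1433)=-1.1518;  ψ=arccos(-0.1044)=1.6753;  θ2=γ+ψ≈0.5236
φ3=240.0° → target in arm frame (-0.1104, 0.0676)
  e−x'=0.2504;  (l²−L²−(e−x')²−y'²−z²)/2L = -0.1200
  √(A²+B²)=0.4077;  θ3 = -0.9096+1.8696 ≈ 0.9600

θ₁ = -0.0873, θ₂ = 0.5236, θ₃ = 0.9600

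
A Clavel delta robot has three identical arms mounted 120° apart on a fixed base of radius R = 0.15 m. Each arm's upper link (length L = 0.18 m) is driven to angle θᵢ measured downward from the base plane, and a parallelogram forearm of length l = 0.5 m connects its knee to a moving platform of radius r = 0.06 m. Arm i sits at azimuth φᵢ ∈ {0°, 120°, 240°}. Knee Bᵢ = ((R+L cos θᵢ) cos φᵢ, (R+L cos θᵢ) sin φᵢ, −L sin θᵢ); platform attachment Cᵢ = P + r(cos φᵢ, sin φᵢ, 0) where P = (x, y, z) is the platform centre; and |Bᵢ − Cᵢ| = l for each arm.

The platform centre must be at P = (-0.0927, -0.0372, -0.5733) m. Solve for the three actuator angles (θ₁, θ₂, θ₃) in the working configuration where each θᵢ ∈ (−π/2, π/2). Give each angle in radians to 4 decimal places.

θ₁ = 1.0471, θ₂ = 0.7853, θ₃ = 0.6109

arm 1 (φ=0.0°): x'=-0.0927, y'=-0.0372
  e−x'=0.1827;  (l²−L²−(e−x')²−y'²−z²)/2L = -0.4051
  √(A²+B²)=0.6017;  θ1 = -1.2623+2.3094 ≈ 1.0471
arm 2 (φ=120.0°): x'=0.0141, y'=0.0989
  e−x'=0.0759;  (l²−L²−(e−x')²−y'²−z²)/2L = -0.3517
  γ=atan2(-0.5733,0.0759)=-1.4392;  ψ=arccos(-0.6081)=2.2245;  θ2=γ+ψ≈0.7853
rotate P by −φ3: (0.0786, -0.0617, -0.5733)
  e−x'=0.0114;  (l²−L²−(e−x')²−y'²−z²)/2L = -0.3195
  √(A²+B²)=0.5734;  θ3 = -1.5509+2.1617 ≈ 0.6109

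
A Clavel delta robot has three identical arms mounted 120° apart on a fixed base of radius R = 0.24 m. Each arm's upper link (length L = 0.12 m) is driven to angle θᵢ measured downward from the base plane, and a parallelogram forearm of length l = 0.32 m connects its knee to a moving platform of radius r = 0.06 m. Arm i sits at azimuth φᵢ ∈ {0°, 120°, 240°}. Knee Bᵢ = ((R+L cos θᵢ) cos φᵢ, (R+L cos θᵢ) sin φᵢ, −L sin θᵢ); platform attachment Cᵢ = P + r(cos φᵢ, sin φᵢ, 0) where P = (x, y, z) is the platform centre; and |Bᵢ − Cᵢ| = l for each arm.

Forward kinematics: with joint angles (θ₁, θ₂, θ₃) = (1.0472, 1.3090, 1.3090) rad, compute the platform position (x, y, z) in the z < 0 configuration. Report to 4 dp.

(0.0270, 0.0000, -0.3427)

φ1=0.0°: virtual centre (0.2400, 0.0000, -0.1039), radius l
arm 2 at φ=120.0°: e+L cos θ2 = 0.2111;  S2 = (-0.1055, 0.1828, -0.1159)
arm 3 at φ=240.0°: e+L cos θ3 = 0.2111;  S3 = (-0.1055, -0.1828, -0.1159)
subtract pairs → two planes through P
linear system: -0.6911x+0.3656y = -0.0104−-0.0240z; -0.6911x+-0.3656y = -0.0104−-0.0240z
Cramer: x(z) = 0.0151-0.0347z;  y(z) = 0.0000+0.0000z
into |P−S₁|² = l²: 1.0012z² + 0.2235z + -0.0410 = 0;  Δ = 0.2142;  z = -0.3427 or 0.1195 → z<0 root = -0.3427
x = 0.0270, y = 0.0000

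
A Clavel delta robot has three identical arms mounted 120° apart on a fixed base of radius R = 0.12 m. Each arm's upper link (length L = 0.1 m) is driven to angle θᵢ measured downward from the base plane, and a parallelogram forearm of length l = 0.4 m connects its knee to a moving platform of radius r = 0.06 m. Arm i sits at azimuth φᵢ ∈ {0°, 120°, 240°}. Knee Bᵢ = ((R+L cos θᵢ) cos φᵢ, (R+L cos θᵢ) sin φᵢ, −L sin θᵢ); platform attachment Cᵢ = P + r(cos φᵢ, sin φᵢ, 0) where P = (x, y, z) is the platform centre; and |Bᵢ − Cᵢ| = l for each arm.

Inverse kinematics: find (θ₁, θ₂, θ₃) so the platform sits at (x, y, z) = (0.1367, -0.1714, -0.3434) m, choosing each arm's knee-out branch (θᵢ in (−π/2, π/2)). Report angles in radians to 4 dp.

θ₁ = -0.1745, θ₂ = 1.2217, θ₃ = 0.0871

arm 1 (φ=0.0°): x'=0.1367, y'=-0.1714
  A=-0.0767, B=-0.3434, C=(l²−L²−A²−y'²−z²)/(2L)=-0.0159
  γ=atan2(-0.3434,-0.0767)=-1.7905;  ψ=arccos(-0.0453)=1.6161;  θ1=γ+ψ≈-0.1745
rotate P by −φ2: (-0.2168, -0.0327, -0.3434)
  e−x'=0.2768;  (l²−L²−(e−x')²−y'²−z²)/2L = -0.2280
  θ2 = atan2(B,A) + arccos(C/0.4411) = 1.2217
rotate P by −φ3: (0.0801, 0.2041, -0.3434)
  e−x'=-0.0201;  (l²−L²−(e−x')²−y'²−z²)/2L = -0.0499
  θ3 = atan2(B,A) + arccos(C/0.3440) = 0.0871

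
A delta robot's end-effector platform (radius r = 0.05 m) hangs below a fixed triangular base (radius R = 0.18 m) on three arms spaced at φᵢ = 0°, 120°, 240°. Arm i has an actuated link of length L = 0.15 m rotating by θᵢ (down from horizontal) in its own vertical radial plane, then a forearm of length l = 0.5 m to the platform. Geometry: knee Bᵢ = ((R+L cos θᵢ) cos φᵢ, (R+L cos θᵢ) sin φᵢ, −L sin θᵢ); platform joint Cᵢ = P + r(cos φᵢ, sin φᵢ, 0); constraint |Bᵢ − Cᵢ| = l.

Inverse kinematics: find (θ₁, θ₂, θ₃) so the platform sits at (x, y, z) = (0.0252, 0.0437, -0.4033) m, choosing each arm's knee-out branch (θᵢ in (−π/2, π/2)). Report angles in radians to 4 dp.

rotate P by −φ1: (0.0252, 0.0437, -0.4033)
  e−x'=0.1048;  (l²−L²−(e−x')²−y'²−z²)/2L = 0.1732
  θ1 = atan2(B,A) + arccos(C/0.4167) = -0.1744
arm 2 (φ=120.0°): x'=0.0252, y'=-0.0437
  A=0.1048, B=-0.4033, C=(l²−L²−A²−y'²−z²)/(2L)=0.1732
  √(A²+B²)=0.4167;  θ2 = -1.3167+1.1421 ≈ -0.1746
rotate P by −φ3: (-0.0504, 0.0000, -0.4033)
  e−x'=0.1804;  (l²−L²−(e−x')²−y'²−z²)/2L = 0.1076
  γ=atan2(-0.4033,0.1804)=-1.1501;  ψ=arccos(0.2436)=1.3247;  θ3=γ+ψ≈0.1746

θ₁ = -0.1744, θ₂ = -0.1746, θ₃ = 0.1746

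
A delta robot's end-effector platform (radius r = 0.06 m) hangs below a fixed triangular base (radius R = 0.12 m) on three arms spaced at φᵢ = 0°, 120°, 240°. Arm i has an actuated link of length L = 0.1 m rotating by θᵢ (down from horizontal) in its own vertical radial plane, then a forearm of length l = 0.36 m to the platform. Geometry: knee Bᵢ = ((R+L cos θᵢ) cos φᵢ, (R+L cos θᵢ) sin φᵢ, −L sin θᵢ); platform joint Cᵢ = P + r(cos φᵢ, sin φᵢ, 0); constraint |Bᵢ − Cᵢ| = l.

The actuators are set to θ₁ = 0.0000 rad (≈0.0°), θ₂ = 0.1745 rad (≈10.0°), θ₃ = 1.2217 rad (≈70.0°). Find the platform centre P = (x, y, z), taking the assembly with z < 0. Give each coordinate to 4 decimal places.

(0.1083, 0.1471, -0.3245)

S1 = (0.1600·cos0.0°, 0.1600·sin0.0°, 0.0000) = (0.1600, 0.0000, 0.0000)
φ2=120.0°: virtual centre (-0.0792, 0.1372, -0.0174), radius l
S3 = (0.0942·cos240.0°, 0.0942·sin240.0°, -0.0940) = (-0.0471, -0.0816, -0.0940)
|S₂|²−|S₁|² = -0.0002;  |S₃|²−|S₁|² = -0.0079
linear system: -0.4785x+0.2745y = -0.0002−-0.0347z; -0.4142x+-0.1632y = -0.0079−-0.1879z
det = 0.1918;  x = 0.0115+-0.2986z,  y = 0.0193+-0.3939z
sphere 1 gives Az²+Bz+C=0 with A=1.2443, B=0.0735, C=-0.1072;  B²−4AC=0.5388;  roots -0.3245, 0.2654;  negative root z = -0.3245
x = 0.1083, y = 0.1471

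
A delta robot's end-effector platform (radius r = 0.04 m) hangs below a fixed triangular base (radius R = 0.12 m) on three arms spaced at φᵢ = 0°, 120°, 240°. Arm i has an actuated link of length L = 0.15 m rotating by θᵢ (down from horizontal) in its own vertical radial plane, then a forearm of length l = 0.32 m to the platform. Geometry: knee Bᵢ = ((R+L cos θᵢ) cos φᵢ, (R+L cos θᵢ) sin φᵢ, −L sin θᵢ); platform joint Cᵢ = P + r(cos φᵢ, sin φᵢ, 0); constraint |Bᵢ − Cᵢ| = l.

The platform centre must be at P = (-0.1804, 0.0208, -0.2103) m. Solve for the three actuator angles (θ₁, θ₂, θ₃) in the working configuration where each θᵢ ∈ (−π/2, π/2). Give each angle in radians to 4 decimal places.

θ₁ = 1.2217, θ₂ = -0.3489, θ₃ = -0.0875

rotate P by −φ1: (-0.1804, 0.0208, -0.2103)
  A=0.2604, B=-0.2103, C=(l²−L²−A²−y'²−z²)/(2L)=-0.1086
  γ=atan2(-0.2103,0.2604)=-0.6794;  ψ=arccos(-0.3243)=1.9011;  θ1=γ+ψ≈1.2217
φ2=120.0° → target in arm frame (0.1082, 0.1458)
  A=-0.0282, B=-0.2103, C=(l²−L²−A²−y'²−z²)/(2L)=0.0454
  √(A²+B²)=0.2122;  θ2 = -1.7042+1.3553 ≈ -0.3489
φ3=240.0° → target in arm frame (0.0722, -0.1666)
  A cos θ + B sin θ = C:  0.0078·cos θ + -0.2103·sin θ = 0.0262
  √(A²+B²)=0.2104;  θ3 = -1.5337+1.4462 ≈ -0.0875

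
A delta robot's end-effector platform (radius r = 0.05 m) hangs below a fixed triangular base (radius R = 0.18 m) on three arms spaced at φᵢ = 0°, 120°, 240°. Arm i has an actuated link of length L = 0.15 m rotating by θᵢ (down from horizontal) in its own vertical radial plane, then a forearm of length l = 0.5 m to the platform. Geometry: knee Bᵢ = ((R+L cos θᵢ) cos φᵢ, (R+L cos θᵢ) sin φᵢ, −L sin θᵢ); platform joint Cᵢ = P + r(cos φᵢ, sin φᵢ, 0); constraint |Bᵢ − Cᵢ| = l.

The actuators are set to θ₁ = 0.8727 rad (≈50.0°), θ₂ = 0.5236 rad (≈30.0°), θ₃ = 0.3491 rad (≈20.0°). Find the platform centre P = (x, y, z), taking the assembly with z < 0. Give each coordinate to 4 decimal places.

O1 = (0.2264·cos0.0°, 0.2264·sin0.0°, -0.1149) = (0.2264, 0.0000, -0.1149)
φ2=120.0°: virtual centre (-0.1300, 0.2251, -0.0750), radius l
O3 = (0.2710·cos240.0°, 0.2710·sin240.0°, -0.0513) = (-0.1355, -0.2347, -0.0513)
eliminate P² terms by subtracting sphere 1 from 2 and 3
plane₁₂: -0.7127x+0.4502y+0.0798z = 0.0087
det = 0.6603;  x = -0.0141+0.1435z,  y = -0.0030+0.0498z
into |P−O₁|² = l²: 1.0231z² + 0.1605z + -0.1789 = 0;  Δ = 0.7581;  z = -0.5040 or 0.3471 → z<0 root = -0.5040
x = -0.0864, y = -0.0281

(-0.0864, -0.0281, -0.5040)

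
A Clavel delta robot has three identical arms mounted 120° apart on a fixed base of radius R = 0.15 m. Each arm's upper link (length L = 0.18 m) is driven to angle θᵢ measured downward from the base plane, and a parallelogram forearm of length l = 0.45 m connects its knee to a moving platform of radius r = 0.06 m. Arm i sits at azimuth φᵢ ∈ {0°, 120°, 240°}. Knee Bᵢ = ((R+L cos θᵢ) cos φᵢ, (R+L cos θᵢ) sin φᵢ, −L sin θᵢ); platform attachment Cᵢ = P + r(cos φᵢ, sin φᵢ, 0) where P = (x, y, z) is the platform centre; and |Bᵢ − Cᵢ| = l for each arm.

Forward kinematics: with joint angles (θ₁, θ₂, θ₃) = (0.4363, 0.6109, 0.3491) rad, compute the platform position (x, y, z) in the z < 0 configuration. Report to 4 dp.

arm 1 at φ=0.0°: ρ1 = 0.2531;  S1 = (0.2531, 0.0000, -0.0761)
S2 = (0.2374·cos120.0°, 0.2374·sin120.0°, -0.1032) = (-0.1187, 0.2056, -0.1032)
S3 = (0.2591·cos240.0°, 0.2591·sin240.0°, -0.0616) = (-0.1296, -0.2244, -0.0616)
subtract pairs → two planes through P
plane₁₂: -0.7437x+0.4113y+-0.0544z = -0.0028
Cramer: x(z) = 0.0013-0.0192z;  y(z) = -0.0046+0.0974z
into |P−S₁|² = l²: 1.0099z² + 0.1609z + -0.1333 = 0;  Δ = 0.5642;  z = -0.4516 or 0.2922 → z<0 root = -0.4516
x = 0.0100, y = -0.0486

(0.0100, -0.0486, -0.4516)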